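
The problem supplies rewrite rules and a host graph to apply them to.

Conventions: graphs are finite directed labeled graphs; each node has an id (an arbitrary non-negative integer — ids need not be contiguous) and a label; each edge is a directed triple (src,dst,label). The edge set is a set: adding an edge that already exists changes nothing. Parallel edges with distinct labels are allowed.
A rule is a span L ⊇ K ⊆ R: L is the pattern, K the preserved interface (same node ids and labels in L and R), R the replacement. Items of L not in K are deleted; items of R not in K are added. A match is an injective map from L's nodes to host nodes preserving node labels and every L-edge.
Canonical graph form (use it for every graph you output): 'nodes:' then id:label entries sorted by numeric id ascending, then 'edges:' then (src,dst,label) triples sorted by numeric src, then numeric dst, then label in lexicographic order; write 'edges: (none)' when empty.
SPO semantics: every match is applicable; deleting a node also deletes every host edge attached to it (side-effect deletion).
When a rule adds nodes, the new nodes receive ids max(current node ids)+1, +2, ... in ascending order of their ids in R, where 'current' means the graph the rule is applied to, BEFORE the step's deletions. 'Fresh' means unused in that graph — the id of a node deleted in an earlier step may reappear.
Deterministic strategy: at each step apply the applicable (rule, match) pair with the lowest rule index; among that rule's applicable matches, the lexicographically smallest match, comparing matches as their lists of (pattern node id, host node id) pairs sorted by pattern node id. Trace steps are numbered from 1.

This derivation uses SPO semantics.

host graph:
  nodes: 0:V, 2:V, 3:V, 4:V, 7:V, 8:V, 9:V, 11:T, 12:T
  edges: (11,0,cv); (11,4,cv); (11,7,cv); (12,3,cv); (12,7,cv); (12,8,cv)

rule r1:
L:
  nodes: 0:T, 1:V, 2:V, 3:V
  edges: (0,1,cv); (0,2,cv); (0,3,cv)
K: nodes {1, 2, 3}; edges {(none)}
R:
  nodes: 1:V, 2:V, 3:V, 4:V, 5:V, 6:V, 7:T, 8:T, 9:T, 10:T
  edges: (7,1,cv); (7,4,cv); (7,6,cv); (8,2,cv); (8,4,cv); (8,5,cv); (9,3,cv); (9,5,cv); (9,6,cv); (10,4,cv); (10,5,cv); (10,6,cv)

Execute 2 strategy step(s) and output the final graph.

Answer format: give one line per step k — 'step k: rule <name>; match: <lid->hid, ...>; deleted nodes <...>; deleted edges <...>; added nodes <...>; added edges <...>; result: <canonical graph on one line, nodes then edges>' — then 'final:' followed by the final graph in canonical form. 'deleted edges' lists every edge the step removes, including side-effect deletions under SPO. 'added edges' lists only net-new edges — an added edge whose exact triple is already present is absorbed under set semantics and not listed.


step 1: rule r1; match: 0->11, 1->0, 2->4, 3->7; deleted nodes 11; deleted edges (11,0,cv); (11,4,cv); (11,7,cv); added nodes 13, 14, 15, 16, 17, 18, 19; added edges (16,0,cv); (16,13,cv); (16,15,cv); (17,4,cv); (17,13,cv); (17,14,cv); (18,7,cv); (18,14,cv); (18,15,cv); (19,13,cv); (19,14,cv); (19,15,cv); result: nodes: 0:V, 2:V, 3:V, 4:V, 7:V, 8:V, 9:V, 12:T, 13:V, 14:V, 15:V, 16:T, 17:T, 18:T, 19:T edges: (12,3,cv); (12,7,cv); (12,8,cv); (16,0,cv); (16,13,cv); (16,15,cv); (17,4,cv); (17,13,cv); (17,14,cv); (18,7,cv); (18,14,cv); (18,15,cv); (19,13,cv); (19,14,cv); (19,15,cv)
step 2: rule r1; match: 0->12, 1->3, 2->7, 3->8; deleted nodes 12; deleted edges (12,3,cv); (12,7,cv); (12,8,cv); added nodes 20, 21, 22, 23, 24, 25, 26; added edges (23,3,cv); (23,20,cv); (23,22,cv); (24,7,cv); (24,20,cv); (24,21,cv); (25,8,cv); (25,21,cv); (25,22,cv); (26,20,cv); (26,21,cv); (26,22,cv); result: nodes: 0:V, 2:V, 3:V, 4:V, 7:V, 8:V, 9:V, 13:V, 14:V, 15:V, 16:T, 17:T, 18:T, 19:T, 20:V, 21:V, 22:V, 23:T, 24:T, 25:T, 26:T edges: (16,0,cv); (16,13,cv); (16,15,cv); (17,4,cv); (17,13,cv); (17,14,cv); (18,7,cv); (18,14,cv); (18,15,cv); (19,13,cv); (19,14,cv); (19,15,cv); (23,3,cv); (23,20,cv); (23,22,cv); (24,7,cv); (24,20,cv); (24,21,cv); (25,8,cv); (25,21,cv); (25,22,cv); (26,20,cv); (26,21,cv); (26,22,cv)
final:
nodes: 0:V, 2:V, 3:V, 4:V, 7:V, 8:V, 9:V, 13:V, 14:V, 15:V, 16:T, 17:T, 18:T, 19:T, 20:V, 21:V, 22:V, 23:T, 24:T, 25:T, 26:T
edges: (16,0,cv); (16,13,cv); (16,15,cv); (17,4,cv); (17,13,cv); (17,14,cv); (18,7,cv); (18,14,cv); (18,15,cv); (19,13,cv); (19,14,cv); (19,15,cv); (23,3,cv); (23,20,cv); (23,22,cv); (24,7,cv); (24,20,cv); (24,21,cv); (25,8,cv); (25,21,cv); (25,22,cv); (26,20,cv); (26,21,cv); (26,22,cv)


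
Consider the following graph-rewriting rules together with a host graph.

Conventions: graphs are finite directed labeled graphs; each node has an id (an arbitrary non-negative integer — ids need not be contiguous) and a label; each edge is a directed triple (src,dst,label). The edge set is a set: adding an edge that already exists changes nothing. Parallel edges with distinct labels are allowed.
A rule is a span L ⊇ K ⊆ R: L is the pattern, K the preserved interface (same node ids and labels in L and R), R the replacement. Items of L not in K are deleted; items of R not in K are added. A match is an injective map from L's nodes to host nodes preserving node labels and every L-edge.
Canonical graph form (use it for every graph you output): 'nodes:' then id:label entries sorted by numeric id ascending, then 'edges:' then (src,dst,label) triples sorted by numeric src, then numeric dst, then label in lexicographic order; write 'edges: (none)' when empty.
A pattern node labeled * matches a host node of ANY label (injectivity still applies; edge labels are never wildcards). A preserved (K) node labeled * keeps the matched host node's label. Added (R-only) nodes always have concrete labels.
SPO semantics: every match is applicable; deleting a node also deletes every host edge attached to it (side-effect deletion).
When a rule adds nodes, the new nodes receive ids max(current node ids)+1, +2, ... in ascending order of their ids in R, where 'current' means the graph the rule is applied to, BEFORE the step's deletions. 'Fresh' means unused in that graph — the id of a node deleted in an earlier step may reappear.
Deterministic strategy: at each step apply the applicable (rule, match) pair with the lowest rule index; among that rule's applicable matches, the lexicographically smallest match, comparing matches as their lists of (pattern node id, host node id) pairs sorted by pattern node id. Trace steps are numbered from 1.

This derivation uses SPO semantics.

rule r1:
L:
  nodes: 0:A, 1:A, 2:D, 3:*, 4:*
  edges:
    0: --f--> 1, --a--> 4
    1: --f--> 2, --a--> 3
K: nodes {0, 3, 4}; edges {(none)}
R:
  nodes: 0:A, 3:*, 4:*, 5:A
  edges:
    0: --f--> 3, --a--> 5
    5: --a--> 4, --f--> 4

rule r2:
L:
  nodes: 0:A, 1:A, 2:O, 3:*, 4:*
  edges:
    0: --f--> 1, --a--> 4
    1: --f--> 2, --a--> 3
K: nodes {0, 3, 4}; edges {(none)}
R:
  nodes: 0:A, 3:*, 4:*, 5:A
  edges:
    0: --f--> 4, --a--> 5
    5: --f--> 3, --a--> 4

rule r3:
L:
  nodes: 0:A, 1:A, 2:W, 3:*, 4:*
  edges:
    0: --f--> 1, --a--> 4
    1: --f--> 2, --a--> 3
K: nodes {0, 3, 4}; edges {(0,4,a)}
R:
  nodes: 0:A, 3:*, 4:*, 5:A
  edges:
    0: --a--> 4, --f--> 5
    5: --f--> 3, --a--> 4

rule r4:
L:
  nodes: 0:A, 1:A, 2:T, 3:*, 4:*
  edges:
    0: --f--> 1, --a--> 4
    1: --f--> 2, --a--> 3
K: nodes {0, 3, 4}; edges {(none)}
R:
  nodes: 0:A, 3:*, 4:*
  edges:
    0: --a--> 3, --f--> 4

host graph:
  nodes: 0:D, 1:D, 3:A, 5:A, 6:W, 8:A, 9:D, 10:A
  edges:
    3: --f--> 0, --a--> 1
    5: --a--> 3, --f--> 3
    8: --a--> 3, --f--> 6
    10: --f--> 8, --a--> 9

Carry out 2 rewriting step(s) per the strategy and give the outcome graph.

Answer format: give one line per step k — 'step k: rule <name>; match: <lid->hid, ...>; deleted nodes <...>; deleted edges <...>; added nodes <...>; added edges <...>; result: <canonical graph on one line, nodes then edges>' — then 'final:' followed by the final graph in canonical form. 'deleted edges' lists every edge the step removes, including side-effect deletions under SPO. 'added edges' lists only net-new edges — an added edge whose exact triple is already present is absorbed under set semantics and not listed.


step 1: rule r3; match: 0->10, 1->8, 2->6, 3->3, 4->9; deleted nodes 6, 8; deleted edges (8,3,a); (8,6,f); (10,8,f); added nodes 11; added edges (10,11,f); (11,3,f); (11,9,a); result: nodes: 0:D, 1:D, 3:A, 5:A, 9:D, 10:A, 11:A edges: (3,0,f); (3,1,a); (5,3,a); (5,3,f); (10,9,a); (10,11,f); (11,3,f); (11,9,a)
step 2: rule r1; match: 0->11, 1->3, 2->0, 3->1, 4->9; deleted nodes 0, 3; deleted edges (3,0,f); (3,1,a); (5,3,a); (5,3,f); (11,3,f); (11,9,a); added nodes 12; added edges (11,1,f); (11,12,a); (12,9,a); (12,9,f); result: nodes: 1:D, 5:A, 9:D, 10:A, 11:A, 12:A edges: (10,9,a); (10,11,f); (11,1,f); (11,12,a); (12,9,a); (12,9,f)
final:
nodes: 1:D, 5:A, 9:D, 10:A, 11:A, 12:A
edges: (10,9,a); (10,11,f); (11,1,f); (11,12,a); (12,9,a); (12,9,f)


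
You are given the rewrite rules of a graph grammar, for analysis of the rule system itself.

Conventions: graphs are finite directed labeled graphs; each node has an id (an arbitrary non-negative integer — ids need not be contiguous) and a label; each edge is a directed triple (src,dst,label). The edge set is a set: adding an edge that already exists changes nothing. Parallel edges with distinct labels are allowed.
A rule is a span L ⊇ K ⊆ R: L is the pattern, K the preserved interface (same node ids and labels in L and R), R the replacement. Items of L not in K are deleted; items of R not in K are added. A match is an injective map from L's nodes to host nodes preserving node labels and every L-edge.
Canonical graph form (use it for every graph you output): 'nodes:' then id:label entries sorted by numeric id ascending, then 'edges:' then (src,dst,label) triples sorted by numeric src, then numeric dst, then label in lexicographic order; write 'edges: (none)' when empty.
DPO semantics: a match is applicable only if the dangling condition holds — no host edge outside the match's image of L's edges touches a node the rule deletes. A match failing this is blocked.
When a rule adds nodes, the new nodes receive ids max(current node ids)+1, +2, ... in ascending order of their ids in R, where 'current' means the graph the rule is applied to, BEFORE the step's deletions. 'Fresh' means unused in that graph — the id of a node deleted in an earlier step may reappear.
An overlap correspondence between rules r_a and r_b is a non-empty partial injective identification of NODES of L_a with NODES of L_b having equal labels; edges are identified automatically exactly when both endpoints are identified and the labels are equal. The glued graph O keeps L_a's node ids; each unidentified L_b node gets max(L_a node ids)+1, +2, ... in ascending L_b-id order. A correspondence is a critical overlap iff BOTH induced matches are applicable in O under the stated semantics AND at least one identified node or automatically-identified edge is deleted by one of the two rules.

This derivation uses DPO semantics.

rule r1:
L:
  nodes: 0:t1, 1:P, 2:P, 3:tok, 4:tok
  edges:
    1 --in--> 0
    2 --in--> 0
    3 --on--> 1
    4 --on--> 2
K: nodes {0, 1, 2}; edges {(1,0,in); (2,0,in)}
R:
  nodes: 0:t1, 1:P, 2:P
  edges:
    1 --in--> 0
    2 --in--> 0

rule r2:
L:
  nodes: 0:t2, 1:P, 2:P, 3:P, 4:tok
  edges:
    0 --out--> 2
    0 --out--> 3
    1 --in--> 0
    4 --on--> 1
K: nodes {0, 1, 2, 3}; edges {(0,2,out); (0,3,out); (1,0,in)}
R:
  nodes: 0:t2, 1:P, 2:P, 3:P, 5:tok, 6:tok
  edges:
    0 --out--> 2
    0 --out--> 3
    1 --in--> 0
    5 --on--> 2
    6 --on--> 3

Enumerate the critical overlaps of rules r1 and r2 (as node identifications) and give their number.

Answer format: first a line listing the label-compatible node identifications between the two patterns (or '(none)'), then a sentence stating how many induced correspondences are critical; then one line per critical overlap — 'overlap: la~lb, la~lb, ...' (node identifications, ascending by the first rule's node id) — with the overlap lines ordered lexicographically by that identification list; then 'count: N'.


label-compatible node identifications between L(r1) and L(r2): 1~1, 1~2, 1~3, 2~1, 2~2, 2~3, 3~4, 4~4
6 of the induced correspondences are critical overlaps of r1 and r2.
overlap: 1~1, 2~2, 3~4
overlap: 1~1, 2~3, 3~4
overlap: 1~1, 3~4
overlap: 1~2, 2~1, 4~4
overlap: 1~3, 2~1, 4~4
overlap: 2~1, 4~4
count: 6


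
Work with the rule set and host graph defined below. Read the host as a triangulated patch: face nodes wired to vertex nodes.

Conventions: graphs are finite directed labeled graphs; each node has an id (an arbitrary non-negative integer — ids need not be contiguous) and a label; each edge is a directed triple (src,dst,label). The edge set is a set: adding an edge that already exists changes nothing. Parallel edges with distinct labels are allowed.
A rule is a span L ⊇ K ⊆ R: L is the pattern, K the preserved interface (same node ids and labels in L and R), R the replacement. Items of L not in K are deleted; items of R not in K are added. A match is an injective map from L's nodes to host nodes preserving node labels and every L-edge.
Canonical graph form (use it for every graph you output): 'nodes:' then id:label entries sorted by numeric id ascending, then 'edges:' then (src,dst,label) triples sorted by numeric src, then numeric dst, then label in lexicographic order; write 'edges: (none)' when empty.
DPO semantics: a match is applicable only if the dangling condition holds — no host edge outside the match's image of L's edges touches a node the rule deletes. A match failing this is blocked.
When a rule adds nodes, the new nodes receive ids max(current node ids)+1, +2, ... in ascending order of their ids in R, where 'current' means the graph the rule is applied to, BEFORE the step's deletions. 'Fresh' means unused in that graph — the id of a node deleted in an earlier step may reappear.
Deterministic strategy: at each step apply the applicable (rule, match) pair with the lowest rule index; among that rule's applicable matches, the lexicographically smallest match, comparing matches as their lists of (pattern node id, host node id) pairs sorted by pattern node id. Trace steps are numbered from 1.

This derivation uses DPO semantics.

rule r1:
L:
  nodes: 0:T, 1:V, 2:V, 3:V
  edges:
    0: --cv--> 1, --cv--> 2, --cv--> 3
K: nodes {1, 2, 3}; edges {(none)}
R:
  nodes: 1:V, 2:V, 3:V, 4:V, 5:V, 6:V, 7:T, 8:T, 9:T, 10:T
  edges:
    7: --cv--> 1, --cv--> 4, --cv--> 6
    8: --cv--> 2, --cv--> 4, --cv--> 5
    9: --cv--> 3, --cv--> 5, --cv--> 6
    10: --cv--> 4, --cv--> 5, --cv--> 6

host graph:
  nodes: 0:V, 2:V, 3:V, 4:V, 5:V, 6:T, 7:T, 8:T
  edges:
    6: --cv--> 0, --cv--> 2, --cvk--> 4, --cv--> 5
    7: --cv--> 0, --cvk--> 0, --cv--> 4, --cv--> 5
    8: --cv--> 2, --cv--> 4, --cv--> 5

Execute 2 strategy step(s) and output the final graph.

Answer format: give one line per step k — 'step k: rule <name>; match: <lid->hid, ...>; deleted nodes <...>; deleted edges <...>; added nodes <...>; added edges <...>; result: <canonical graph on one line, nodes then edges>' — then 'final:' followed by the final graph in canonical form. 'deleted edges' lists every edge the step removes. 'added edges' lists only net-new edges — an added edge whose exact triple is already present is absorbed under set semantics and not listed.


step 1: rule r1; match: 0->8, 1->2, 2->4, 3->5; deleted nodes 8; deleted edges (8,2,cv); (8,4,cv); (8,5,cv); added nodes 9, 10, 11, 12, 13, 14, 15; added edges (12,2,cv); (12,9,cv); (12,11,cv); (13,4,cv); (13,9,cv); (13,10,cv); (14,5,cv); (14,10,cv); (14,11,cv); (15,9,cv); (15,10,cv); (15,11,cv); result: nodes: 0:V, 2:V, 3:V, 4:V, 5:V, 6:T, 7:T, 9:V, 10:V, 11:V, 12:T, 13:T, 14:T, 15:T edges: (6,0,cv); (6,2,cv); (6,4,cvk); (6,5,cv); (7,0,cv); (7,0,cvk); (7,4,cv); (7,5,cv); (12,2,cv); (12,9,cv); (12,11,cv); (13,4,cv); (13,9,cv); (13,10,cv); (14,5,cv); (14,10,cv); (14,11,cv); (15,9,cv); (15,10,cv); (15,11,cv)
step 2: rule r1; match: 0->12, 1->2, 2->9, 3->11; deleted nodes 12; deleted edges (12,2,cv); (12,9,cv); (12,11,cv); added nodes 16, 17, 18, 19, 20, 21, 22; added edges (19,2,cv); (19,16,cv); (19,18,cv); (20,9,cv); (20,16,cv); (20,17,cv); (21,11,cv); (21,17,cv); (21,18,cv); (22,16,cv); (22,17,cv); (22,18,cv); result: nodes: 0:V, 2:V, 3:V, 4:V, 5:V, 6:T, 7:T, 9:V, 10:V, 11:V, 13:T, 14:T, 15:T, 16:V, 17:V, 18:V, 19:T, 20:T, 21:T, 22:T edges: (6,0,cv); (6,2,cv); (6,4,cvk); (6,5,cv); (7,0,cv); (7,0,cvk); (7,4,cv); (7,5,cv); (13,4,cv); (13,9,cv); (13,10,cv); (14,5,cv); (14,10,cv); (14,11,cv); (15,9,cv); (15,10,cv); (15,11,cv); (19,2,cv); (19,16,cv); (19,18,cv); (20,9,cv); (20,16,cv); (20,17,cv); (21,11,cv); (21,17,cv); (21,18,cv); (22,16,cv); (22,17,cv); (22,18,cv)
final:
nodes: 0:V, 2:V, 3:V, 4:V, 5:V, 6:T, 7:T, 9:V, 10:V, 11:V, 13:T, 14:T, 15:T, 16:V, 17:V, 18:V, 19:T, 20:T, 21:T, 22:T
edges: (6,0,cv); (6,2,cv); (6,4,cvk); (6,5,cv); (7,0,cv); (7,0,cvk); (7,4,cv); (7,5,cv); (13,4,cv); (13,9,cv); (13,10,cv); (14,5,cv); (14,10,cv); (14,11,cv); (15,9,cv); (15,10,cv); (15,11,cv); (19,2,cv); (19,16,cv); (19,18,cv); (20,9,cv); (20,16,cv); (20,17,cv); (21,11,cv); (21,17,cv); (21,18,cv); (22,16,cv); (22,17,cv); (22,18,cv)


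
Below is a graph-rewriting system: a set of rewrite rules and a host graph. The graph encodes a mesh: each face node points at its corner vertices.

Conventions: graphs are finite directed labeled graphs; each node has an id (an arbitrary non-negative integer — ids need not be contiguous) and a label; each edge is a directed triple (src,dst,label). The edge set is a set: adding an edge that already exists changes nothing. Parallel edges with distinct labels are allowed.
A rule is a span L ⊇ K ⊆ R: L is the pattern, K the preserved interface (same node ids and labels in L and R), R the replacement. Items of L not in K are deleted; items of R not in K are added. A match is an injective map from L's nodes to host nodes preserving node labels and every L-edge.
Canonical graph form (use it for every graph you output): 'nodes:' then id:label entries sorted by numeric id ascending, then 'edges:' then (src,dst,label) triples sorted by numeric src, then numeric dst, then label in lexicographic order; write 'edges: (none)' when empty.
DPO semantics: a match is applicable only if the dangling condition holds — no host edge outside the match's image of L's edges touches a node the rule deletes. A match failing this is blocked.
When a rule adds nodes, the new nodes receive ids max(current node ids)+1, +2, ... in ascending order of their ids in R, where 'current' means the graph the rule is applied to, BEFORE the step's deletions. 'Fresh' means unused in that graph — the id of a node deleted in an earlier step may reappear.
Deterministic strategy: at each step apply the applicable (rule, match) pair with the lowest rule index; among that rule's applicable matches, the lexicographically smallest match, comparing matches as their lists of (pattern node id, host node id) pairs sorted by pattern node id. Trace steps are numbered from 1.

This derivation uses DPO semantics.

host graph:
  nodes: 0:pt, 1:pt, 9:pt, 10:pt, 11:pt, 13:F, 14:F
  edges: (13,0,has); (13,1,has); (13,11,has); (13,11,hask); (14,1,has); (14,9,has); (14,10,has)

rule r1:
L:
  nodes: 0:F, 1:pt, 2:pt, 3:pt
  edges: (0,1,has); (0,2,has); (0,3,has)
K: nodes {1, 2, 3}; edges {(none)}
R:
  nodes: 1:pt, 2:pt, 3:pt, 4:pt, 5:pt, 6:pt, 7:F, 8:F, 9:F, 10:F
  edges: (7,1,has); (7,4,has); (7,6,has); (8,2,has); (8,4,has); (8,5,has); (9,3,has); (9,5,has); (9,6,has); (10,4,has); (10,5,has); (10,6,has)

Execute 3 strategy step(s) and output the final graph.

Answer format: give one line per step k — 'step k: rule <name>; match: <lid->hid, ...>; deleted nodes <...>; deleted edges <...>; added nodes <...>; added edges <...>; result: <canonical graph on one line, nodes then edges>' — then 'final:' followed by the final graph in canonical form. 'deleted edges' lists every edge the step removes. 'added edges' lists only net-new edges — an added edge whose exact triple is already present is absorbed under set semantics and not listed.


step 1: rule r1; match: 0->14, 1->1, 2->9, 3->10; deleted nodes 14; deleted edges (14,1,has); (14,9,has); (14,10,has); added nodes 15, 16, 17, 18, 19, 20, 21; added edges (18,1,has); (18,15,has); (18,17,has); (19,9,has); (19,15,has); (19,16,has); (20,10,has); (20,16,has); (20,17,has); (21,15,has); (21,16,has); (21,17,has); result: nodes: 0:pt, 1:pt, 9:pt, 10:pt, 11:pt, 13:F, 15:pt, 16:pt, 17:pt, 18:F, 19:F, 20:F, 21:F edges: (13,0,has); (13,1,has); (13,11,has); (13,11,hask); (18,1,has); (18,15,has); (18,17,has); (19,9,has); (19,15,has); (19,16,has); (20,10,has); (20,16,has); (20,17,has); (21,15,has); (21,16,has); (21,17,has)
step 2: rule r1; match: 0->18, 1->1, 2->15, 3->17; deleted nodes 18; deleted edges (18,1,has); (18,15,has); (18,17,has); added nodes 22, 23, 24, 25, 26, 27, 28; added edges (25,1,has); (25,22,has); (25,24,has); (26,15,has); (26,22,has); (26,23,has); (27,17,has); (27,23,has); (27,24,has); (28,22,has); (28,23,has); (28,24,has); result: nodes: 0:pt, 1:pt, 9:pt, 10:pt, 11:pt, 13:F, 15:pt, 16:pt, 17:pt, 19:F, 20:F, 21:F, 22:pt, 23:pt, 24:pt, 25:F, 26:F, 27:F, 28:F edges: (13,0,has); (13,1,has); (13,11,has); (13,11,hask); (19,9,has); (19,15,has); (19,16,has); (20,10,has); (20,16,has); (20,17,has); (21,15,has); (21,16,has); (21,17,has); (25,1,has); (25,22,has); (25,24,has); (26,15,has); (26,22,has); (26,23,has); (27,17,has); (27,23,has); (27,24,has); (28,22,has); (28,23,has); (28,24,has)
step 3: rule r1; match: 0->19, 1->9, 2->15, 3->16; deleted nodes 19; deleted edges (19,9,has); (19,15,has); (19,16,has); added nodes 29, 30, 31, 32, 33, 34, 35; added edges (32,9,has); (32,29,has); (32,31,has); (33,15,has); (33,29,has); (33,30,has); (34,16,has); (34,30,has); (34,31,has); (35,29,has); (35,30,has); (35,31,has); result: nodes: 0:pt, 1:pt, 9:pt, 10:pt, 11:pt, 13:F, 15:pt, 16:pt, 17:pt, 20:F, 21:F, 22:pt, 23:pt, 24:pt, 25:F, 26:F, 27:F, 28:F, 29:pt, 30:pt, 31:pt, 32:F, 33:F, 34:F, 35:F edges: (13,0,has); (13,1,has); (13,11,has); (13,11,hask); (20,10,has); (20,16,has); (20,17,has); (21,15,has); (21,16,has); (21,17,has); (25,1,has); (25,22,has); (25,24,has); (26,15,has); (26,22,has); (26,23,has); (27,17,has); (27,23,has); (27,24,has); (28,22,has); (28,23,has); (28,24,has); (32,9,has); (32,29,has); (32,31,has); (33,15,has); (33,29,has); (33,30,has); (34,16,has); (34,30,has); (34,31,has); (35,29,has); (35,30,has); (35,31,has)
final:
nodes: 0:pt, 1:pt, 9:pt, 10:pt, 11:pt, 13:F, 15:pt, 16:pt, 17:pt, 20:F, 21:F, 22:pt, 23:pt, 24:pt, 25:F, 26:F, 27:F, 28:F, 29:pt, 30:pt, 31:pt, 32:F, 33:F, 34:F, 35:F
edges: (13,0,has); (13,1,has); (13,11,has); (13,11,hask); (20,10,has); (20,16,has); (20,17,has); (21,15,has); (21,16,has); (21,17,has); (25,1,has); (25,22,has); (25,24,has); (26,15,has); (26,22,has); (26,23,has); (27,17,has); (27,23,has); (27,24,has); (28,22,has); (28,23,has); (28,24,has); (32,9,has); (32,29,has); (32,31,has); (33,15,has); (33,29,has); (33,30,has); (34,16,has); (34,30,has); (34,31,has); (35,29,has); (35,30,has); (35,31,has)


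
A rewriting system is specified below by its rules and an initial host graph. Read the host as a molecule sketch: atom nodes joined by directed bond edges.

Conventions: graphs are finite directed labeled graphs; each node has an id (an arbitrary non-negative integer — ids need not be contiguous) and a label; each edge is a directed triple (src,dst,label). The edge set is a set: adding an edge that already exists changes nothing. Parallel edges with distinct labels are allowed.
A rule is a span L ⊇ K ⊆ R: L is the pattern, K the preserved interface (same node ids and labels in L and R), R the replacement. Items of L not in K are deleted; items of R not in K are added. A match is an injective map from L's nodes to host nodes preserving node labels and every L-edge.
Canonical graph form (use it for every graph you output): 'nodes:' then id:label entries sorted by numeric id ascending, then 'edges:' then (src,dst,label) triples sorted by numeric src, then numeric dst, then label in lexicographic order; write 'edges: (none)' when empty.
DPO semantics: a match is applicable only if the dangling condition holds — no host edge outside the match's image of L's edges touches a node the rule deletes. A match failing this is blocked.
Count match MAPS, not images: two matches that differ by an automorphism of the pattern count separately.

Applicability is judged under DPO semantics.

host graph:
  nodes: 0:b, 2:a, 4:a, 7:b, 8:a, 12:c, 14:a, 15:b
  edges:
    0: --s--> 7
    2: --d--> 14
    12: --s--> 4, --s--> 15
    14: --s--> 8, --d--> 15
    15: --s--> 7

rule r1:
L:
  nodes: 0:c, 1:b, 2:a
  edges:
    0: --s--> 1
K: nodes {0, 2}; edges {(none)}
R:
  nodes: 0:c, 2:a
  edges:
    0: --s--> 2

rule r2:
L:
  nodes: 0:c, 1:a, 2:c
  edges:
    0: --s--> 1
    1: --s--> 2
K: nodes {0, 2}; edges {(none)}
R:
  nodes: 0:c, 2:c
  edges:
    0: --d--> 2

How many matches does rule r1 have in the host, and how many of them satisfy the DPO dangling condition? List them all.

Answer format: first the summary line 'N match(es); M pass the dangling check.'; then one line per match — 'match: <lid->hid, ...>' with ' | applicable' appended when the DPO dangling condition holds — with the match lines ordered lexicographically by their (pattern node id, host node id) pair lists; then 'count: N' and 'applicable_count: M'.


4 match(es); 0 pass the dangling check.
match: 0->12, 1->15, 2->2
match: 0->12, 1->15, 2->4
match: 0->12, 1->15, 2->8
match: 0->12, 1->15, 2->14
count: 4
applicable_count: 0


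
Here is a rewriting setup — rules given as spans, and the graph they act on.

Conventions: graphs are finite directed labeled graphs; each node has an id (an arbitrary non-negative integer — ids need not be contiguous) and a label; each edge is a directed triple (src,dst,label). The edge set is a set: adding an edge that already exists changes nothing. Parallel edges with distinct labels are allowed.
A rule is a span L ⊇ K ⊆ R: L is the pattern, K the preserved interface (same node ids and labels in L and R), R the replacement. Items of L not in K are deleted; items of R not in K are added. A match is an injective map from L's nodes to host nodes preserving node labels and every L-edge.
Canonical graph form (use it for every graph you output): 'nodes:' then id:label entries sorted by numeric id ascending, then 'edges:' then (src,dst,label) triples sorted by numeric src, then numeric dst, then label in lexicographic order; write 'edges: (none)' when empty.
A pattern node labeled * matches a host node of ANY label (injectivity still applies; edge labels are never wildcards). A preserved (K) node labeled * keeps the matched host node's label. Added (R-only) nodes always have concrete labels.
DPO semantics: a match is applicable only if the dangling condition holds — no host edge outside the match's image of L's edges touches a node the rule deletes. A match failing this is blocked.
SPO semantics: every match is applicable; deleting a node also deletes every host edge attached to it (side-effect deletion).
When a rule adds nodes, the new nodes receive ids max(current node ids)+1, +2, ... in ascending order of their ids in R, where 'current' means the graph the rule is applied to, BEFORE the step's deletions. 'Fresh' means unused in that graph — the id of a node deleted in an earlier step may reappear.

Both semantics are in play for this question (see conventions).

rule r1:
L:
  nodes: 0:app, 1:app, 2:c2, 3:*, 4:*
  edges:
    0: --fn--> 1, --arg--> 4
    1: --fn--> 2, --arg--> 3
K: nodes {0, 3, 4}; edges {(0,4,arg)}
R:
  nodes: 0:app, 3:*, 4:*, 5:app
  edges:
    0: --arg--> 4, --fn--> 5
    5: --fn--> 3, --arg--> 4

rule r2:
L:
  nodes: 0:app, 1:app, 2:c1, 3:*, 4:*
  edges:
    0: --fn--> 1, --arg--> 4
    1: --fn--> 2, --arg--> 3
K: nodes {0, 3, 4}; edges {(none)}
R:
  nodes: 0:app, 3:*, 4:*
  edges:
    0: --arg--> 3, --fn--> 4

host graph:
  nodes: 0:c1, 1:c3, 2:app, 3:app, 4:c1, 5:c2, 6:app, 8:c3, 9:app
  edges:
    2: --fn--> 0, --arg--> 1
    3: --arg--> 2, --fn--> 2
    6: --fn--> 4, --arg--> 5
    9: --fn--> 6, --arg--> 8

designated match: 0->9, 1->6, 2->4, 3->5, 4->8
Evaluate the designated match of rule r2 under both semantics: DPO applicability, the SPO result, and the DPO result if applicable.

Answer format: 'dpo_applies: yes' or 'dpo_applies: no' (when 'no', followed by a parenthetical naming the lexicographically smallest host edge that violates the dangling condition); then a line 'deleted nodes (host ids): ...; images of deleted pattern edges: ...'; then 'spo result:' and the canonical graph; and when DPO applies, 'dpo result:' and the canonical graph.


dpo_applies: yes
deleted nodes (host ids): 4, 6; images of deleted pattern edges: (6,4,fn); (6,5,arg); (9,6,fn); (9,8,arg)
spo result:
nodes: 0:c1, 1:c3, 2:app, 3:app, 5:c2, 8:c3, 9:app
edges: (2,0,fn); (2,1,arg); (3,2,arg); (3,2,fn); (9,5,arg); (9,8,fn)
dpo result:
nodes: 0:c1, 1:c3, 2:app, 3:app, 5:c2, 8:c3, 9:app
edges: (2,0,fn); (2,1,arg); (3,2,arg); (3,2,fn); (9,5,arg); (9,8,fn)


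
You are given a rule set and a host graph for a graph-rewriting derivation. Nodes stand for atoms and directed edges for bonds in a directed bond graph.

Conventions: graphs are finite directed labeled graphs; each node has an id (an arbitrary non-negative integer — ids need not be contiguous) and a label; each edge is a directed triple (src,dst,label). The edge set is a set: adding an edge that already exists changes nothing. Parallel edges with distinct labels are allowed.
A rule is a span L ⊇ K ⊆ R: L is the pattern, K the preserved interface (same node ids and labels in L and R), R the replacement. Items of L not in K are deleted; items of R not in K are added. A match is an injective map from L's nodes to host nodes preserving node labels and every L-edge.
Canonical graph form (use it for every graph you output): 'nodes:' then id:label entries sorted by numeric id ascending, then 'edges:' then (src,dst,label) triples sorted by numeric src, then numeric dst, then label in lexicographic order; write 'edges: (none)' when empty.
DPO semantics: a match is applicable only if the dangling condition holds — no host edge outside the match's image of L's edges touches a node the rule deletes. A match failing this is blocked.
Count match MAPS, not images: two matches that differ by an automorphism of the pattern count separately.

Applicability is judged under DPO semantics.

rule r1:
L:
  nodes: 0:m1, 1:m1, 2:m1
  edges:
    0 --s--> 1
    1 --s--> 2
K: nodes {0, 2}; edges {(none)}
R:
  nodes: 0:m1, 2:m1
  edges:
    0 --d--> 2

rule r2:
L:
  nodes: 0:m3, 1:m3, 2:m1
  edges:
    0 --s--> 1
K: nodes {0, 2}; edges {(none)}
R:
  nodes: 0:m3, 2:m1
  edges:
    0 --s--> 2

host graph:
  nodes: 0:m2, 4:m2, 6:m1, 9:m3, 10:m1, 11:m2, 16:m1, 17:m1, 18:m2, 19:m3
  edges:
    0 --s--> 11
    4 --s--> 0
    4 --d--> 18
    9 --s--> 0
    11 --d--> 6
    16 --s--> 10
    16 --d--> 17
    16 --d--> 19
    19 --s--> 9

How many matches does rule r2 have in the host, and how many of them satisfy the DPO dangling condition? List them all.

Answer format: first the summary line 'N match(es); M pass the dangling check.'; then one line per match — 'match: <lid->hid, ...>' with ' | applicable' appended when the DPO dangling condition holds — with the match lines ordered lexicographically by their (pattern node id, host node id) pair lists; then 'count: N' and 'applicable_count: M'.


4 match(es); 0 pass the dangling check.
match: 0->19, 1->9, 2->6
match: 0->19, 1->9, 2->10
match: 0->19, 1->9, 2->16
match: 0->19, 1->9, 2->17
count: 4
applicable_count: 0


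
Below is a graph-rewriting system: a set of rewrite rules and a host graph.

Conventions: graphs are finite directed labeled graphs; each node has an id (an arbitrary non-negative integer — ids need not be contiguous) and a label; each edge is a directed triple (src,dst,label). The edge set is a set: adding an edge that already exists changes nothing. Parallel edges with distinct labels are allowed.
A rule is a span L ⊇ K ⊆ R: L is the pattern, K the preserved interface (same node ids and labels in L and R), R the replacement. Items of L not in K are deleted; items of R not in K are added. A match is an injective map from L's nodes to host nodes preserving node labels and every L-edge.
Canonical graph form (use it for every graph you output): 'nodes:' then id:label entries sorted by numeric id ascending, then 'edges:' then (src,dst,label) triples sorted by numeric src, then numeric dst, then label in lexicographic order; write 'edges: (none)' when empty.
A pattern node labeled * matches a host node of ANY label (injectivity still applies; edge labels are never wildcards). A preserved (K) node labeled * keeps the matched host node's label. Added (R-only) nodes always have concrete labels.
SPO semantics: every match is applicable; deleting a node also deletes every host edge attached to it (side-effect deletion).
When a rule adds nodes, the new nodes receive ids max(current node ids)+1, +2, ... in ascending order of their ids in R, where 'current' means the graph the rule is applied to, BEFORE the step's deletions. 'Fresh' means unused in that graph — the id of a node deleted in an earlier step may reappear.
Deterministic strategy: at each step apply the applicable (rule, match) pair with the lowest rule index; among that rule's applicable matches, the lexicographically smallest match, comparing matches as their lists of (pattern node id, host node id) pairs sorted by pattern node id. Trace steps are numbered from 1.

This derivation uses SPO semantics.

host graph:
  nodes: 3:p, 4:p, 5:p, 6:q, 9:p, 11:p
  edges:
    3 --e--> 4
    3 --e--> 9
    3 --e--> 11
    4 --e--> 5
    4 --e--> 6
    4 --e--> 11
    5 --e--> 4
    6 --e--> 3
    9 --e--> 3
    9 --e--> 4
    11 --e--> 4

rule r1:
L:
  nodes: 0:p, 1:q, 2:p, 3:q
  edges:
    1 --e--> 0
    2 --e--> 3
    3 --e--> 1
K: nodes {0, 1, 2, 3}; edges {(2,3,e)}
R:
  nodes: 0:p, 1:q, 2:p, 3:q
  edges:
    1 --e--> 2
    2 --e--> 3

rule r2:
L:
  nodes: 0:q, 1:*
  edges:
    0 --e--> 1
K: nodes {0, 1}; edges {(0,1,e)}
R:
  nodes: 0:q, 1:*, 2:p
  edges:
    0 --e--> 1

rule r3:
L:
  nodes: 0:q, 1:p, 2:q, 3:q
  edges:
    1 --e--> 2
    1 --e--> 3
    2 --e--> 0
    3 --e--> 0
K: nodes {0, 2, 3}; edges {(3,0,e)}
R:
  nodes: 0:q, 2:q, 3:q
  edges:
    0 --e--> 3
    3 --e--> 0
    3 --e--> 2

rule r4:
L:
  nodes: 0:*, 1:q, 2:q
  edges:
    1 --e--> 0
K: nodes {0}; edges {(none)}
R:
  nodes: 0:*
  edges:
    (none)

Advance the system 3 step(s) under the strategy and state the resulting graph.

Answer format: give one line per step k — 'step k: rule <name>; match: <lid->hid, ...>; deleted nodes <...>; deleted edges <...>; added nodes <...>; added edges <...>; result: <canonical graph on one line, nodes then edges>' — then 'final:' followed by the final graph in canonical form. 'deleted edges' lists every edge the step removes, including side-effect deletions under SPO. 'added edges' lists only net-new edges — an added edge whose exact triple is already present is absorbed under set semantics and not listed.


step 1: rule r2; match: 0->6, 1->3; deleted nodes (none); deleted edges (none); added nodes 12; added edges (none); result: nodes: 3:p, 4:p, 5:p, 6:q, 9:p, 11:p, 12:p edges: (3,4,e); (3,9,e); (3,11,e); (4,5,e); (4,6,e); (4,11,e); (5,4,e); (6,3,e); (9,3,e); (9,4,e); (11,4,e)
step 2: rule r2; match: 0->6, 1->3; deleted nodes (none); deleted edges (none); added nodes 13; added edges (none); result: nodes: 3:p, 4:p, 5:p, 6:q, 9:p, 11:p, 12:p, 13:p edges: (3,4,e); (3,9,e); (3,11,e); (4,5,e); (4,6,e); (4,11,e); (5,4,e); (6,3,e); (9,3,e); (9,4,e); (11,4,e)
step 3: rule r2; match: 0->6, 1->3; deleted nodes (none); deleted edges (none); added nodes 14; added edges (none); result: nodes: 3:p, 4:p, 5:p, 6:q, 9:p, 11:p, 12:p, 13:p, 14:p edges: (3,4,e); (3,9,e); (3,11,e); (4,5,e); (4,6,e); (4,11,e); (5,4,e); (6,3,e); (9,3,e); (9,4,e); (11,4,e)
final:
nodes: 3:p, 4:p, 5:p, 6:q, 9:p, 11:p, 12:p, 13:p, 14:p
edges: (3,4,e); (3,9,e); (3,11,e); (4,5,e); (4,6,e); (4,11,e); (5,4,e); (6,3,e); (9,3,e); (9,4,e); (11,4,e)


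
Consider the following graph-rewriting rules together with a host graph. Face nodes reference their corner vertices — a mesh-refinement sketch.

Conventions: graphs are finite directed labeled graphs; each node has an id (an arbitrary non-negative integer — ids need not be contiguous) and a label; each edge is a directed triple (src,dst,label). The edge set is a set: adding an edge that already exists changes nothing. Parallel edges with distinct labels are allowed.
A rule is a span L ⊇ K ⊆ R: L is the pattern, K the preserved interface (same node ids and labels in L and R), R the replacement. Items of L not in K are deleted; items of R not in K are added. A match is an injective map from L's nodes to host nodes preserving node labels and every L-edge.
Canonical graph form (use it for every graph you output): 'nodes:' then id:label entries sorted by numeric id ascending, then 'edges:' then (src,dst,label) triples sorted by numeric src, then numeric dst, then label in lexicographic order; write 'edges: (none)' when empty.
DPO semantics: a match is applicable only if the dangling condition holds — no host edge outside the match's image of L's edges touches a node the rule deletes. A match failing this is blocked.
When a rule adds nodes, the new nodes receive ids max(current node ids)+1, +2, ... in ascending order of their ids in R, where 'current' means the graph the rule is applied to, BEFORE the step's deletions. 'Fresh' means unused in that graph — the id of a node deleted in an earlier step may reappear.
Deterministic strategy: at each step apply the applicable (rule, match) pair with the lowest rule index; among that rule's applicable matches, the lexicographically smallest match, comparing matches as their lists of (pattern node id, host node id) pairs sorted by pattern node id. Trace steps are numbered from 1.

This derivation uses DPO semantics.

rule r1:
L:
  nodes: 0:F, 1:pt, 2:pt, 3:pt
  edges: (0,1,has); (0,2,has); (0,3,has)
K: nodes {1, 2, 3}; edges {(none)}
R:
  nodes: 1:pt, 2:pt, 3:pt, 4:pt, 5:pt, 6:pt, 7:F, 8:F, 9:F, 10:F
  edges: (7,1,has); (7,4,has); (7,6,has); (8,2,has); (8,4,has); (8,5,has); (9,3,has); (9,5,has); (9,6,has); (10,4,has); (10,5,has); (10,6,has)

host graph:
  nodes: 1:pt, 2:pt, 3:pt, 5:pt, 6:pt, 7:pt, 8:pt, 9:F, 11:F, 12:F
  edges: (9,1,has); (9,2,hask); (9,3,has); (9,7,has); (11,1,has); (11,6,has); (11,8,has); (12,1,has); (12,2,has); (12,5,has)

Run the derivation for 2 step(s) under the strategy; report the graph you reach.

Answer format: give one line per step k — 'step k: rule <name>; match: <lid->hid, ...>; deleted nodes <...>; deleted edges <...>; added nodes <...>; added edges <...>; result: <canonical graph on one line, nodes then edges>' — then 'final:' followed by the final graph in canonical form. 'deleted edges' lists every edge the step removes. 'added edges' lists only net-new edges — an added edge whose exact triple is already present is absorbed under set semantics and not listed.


step 1: rule r1; match: 0->11, 1->1, 2->6, 3->8; deleted nodes 11; deleted edges (11,1,has); (11,6,has); (11,8,has); added nodes 13, 14, 15, 16, 17, 18, 19; added edges (16,1,has); (16,13,has); (16,15,has); (17,6,has); (17,13,has); (17,14,has); (18,8,has); (18,14,has); (18,15,has); (19,13,has); (19,14,has); (19,15,has); result: nodes: 1:pt, 2:pt, 3:pt, 5:pt, 6:pt, 7:pt, 8:pt, 9:F, 12:F, 13:pt, 14:pt, 15:pt, 16:F, 17:F, 18:F, 19:F edges: (9,1,has); (9,2,hask); (9,3,has); (9,7,has); (12,1,has); (12,2,has); (12,5,has); (16,1,has); (16,13,has); (16,15,has); (17,6,has); (17,13,has); (17,14,has); (18,8,has); (18,14,has); (18,15,has); (19,13,has); (19,14,has); (19,15,has)
step 2: rule r1; match: 0->12, 1->1, 2->2, 3->5; deleted nodes 12; deleted edges (12,1,has); (12,2,has); (12,5,has); added nodes 20, 21, 22, 23, 24, 25, 26; added edges (23,1,has); (23,20,has); (23,22,has); (24,2,has); (24,20,has); (24,21,has); (25,5,has); (25,21,has); (25,22,has); (26,20,has); (26,21,has); (26,22,has); result: nodes: 1:pt, 2:pt, 3:pt, 5:pt, 6:pt, 7:pt, 8:pt, 9:F, 13:pt, 14:pt, 15:pt, 16:F, 17:F, 18:F, 19:F, 20:pt, 21:pt, 22:pt, 23:F, 24:F, 25:F, 26:F edges: (9,1,has); (9,2,hask); (9,3,has); (9,7,has); (16,1,has); (16,13,has); (16,15,has); (17,6,has); (17,13,has); (17,14,has); (18,8,has); (18,14,has); (18,15,has); (19,13,has); (19,14,has); (19,15,has); (23,1,has); (23,20,has); (23,22,has); (24,2,has); (24,20,has); (24,21,has); (25,5,has); (25,21,has); (25,22,has); (26,20,has); (26,21,has); (26,22,has)
final:
nodes: 1:pt, 2:pt, 3:pt, 5:pt, 6:pt, 7:pt, 8:pt, 9:F, 13:pt, 14:pt, 15:pt, 16:F, 17:F, 18:F, 19:F, 20:pt, 21:pt, 22:pt, 23:F, 24:F, 25:F, 26:F
edges: (9,1,has); (9,2,hask); (9,3,has); (9,7,has); (16,1,has); (16,13,has); (16,15,has); (17,6,has); (17,13,has); (17,14,has); (18,8,has); (18,14,has); (18,15,has); (19,13,has); (19,14,has); (19,15,has); (23,1,has); (23,20,has); (23,22,has); (24,2,has); (24,20,has); (24,21,has); (25,5,has); (25,21,has); (25,22,has); (26,20,has); (26,21,has); (26,22,has)
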